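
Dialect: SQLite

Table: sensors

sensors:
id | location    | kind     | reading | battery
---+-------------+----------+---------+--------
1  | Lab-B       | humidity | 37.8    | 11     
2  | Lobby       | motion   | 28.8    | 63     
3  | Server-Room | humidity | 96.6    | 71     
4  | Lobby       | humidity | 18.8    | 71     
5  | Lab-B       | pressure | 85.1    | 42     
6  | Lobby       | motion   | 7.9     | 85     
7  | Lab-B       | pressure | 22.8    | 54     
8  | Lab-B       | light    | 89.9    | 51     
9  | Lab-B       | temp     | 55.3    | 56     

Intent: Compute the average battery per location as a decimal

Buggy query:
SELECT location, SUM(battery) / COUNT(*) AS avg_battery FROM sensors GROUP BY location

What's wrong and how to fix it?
Bug: SUM(battery) and COUNT(*) are both integers; the division truncates the fractional part

Fix: Multiply by 1.0 (or CAST to REAL) to force floating-point division

Corrected query:
SELECT location, SUM(battery) * 1.0 / COUNT(*) AS avg_battery FROM sensors GROUP BY location

Result:
location    | avg_battery
------------+------------
Lab-B       | 42.8       
Lobby       | 73         
Server-Room | 71         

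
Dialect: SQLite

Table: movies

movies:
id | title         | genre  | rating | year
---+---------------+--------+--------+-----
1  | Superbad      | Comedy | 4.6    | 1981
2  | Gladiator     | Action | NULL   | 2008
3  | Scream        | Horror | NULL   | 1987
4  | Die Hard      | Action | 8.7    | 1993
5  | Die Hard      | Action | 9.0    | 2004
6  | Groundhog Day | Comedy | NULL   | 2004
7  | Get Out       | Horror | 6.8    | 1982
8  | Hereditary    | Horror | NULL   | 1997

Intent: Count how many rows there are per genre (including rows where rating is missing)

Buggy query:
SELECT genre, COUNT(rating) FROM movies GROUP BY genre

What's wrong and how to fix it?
Bug: COUNT(column) counts non-NULL values only; rows with NULL rating aren't counted

Fix: Use COUNT(*) to count all rows regardless of NULL

Corrected query:
SELECT genre, COUNT(*) FROM movies GROUP BY genre

Result:
genre  | COUNT(*)
-------+---------
Action | 3       
Comedy | 2       
Horror | 3       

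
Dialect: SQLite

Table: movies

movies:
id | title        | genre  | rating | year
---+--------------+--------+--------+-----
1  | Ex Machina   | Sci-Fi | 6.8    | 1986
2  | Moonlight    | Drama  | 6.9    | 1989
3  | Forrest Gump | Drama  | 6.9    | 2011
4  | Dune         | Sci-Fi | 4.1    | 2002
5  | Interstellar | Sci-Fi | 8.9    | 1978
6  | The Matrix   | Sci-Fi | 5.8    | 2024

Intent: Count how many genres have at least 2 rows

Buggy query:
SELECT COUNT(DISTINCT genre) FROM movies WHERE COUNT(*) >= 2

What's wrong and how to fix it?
Bug: COUNT(*) cannot appear in WHERE; the per-group count doesn't exist yet

Fix: Group first with HAVING COUNT(*) >= 2, then COUNT the resulting groups

Corrected query:
SELECT COUNT(*) FROM (SELECT genre FROM movies GROUP BY genre HAVING COUNT(*) >= 2)

Result:
COUNT(*)
--------
2       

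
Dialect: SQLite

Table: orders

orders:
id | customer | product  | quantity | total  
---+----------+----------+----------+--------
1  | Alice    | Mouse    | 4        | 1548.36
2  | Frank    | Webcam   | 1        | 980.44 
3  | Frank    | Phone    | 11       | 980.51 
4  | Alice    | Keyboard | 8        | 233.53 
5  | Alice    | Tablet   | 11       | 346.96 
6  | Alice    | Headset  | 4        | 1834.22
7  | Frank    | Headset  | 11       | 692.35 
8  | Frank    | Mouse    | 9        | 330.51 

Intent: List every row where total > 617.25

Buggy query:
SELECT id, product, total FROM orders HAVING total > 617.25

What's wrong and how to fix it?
Bug: This is a non-aggregate query (no GROUP BY, no aggregates), so in SQLite the HAVING clause is invalid here; a row-level condition belongs in WHERE

Fix: Replace HAVING with WHERE since the condition applies to individual rows

Corrected query:
SELECT id, product, total FROM orders WHERE total > 617.25

Result:
id | product | total  
---+---------+--------
1  | Mouse   | 1548.36
2  | Webcam  | 980.44 
3  | Phone   | 980.51 
6  | Headset | 1834.22
7  | Headset | 692.35 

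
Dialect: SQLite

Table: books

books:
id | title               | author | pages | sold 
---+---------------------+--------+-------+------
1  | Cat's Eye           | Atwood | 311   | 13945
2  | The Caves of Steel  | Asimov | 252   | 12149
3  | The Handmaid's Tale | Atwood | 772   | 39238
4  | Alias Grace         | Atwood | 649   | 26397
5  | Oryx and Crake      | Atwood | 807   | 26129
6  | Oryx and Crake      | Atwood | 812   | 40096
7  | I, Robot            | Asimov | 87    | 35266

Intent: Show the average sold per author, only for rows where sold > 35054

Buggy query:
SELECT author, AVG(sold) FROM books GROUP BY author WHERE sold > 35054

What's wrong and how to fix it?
Bug: Row-level WHERE must come before GROUP BY in the clause order

Fix: Place WHERE between FROM and GROUP BY

Corrected query:
SELECT author, AVG(sold) FROM books WHERE sold > 35054 GROUP BY author

Result:
author | AVG(sold)
-------+----------
Asimov | 35266    
Atwood | 39667    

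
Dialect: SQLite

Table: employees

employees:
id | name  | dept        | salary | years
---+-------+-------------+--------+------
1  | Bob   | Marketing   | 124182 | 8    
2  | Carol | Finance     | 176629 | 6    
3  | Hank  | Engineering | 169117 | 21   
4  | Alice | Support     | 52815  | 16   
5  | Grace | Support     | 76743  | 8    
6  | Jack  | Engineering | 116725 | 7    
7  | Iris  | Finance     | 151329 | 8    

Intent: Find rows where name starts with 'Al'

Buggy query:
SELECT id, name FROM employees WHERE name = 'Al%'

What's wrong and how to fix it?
Bug: Wildcards only work with LIKE; '=' treats '%' as a literal character

Fix: Use LIKE for wildcard pattern matching

Corrected query:
SELECT id, name FROM employees WHERE name LIKE 'Al%'

Result:
id | name 
---+------
4  | Alice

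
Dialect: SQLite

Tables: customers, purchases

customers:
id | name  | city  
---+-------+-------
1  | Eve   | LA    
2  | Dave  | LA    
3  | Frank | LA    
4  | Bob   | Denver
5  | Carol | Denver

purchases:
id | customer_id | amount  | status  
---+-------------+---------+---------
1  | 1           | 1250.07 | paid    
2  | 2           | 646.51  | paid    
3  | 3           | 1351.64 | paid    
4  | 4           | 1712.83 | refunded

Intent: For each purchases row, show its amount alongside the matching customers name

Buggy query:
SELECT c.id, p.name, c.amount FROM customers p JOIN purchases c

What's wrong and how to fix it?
Bug: JOIN with no ON clause produces a cartesian product; every purchases row pairs with every customers row

Fix: Add ON c.customer_id = p.id to the JOIN

Corrected query:
SELECT c.id, p.name, c.amount FROM customers p JOIN purchases c ON c.customer_id = p.id

Result:
id | name  | amount 
---+-------+--------
1  | Eve   | 1250.07
2  | Dave  | 646.51 
3  | Frank | 1351.64
4  | Bob   | 1712.83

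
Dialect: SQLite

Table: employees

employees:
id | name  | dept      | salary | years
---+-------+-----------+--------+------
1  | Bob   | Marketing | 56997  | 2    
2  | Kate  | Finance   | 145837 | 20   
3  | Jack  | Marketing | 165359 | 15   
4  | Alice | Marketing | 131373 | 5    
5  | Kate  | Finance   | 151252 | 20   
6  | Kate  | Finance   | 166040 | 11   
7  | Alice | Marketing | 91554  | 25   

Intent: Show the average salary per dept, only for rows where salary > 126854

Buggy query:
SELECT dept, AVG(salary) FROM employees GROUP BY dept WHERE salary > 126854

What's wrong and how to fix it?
Bug: WHERE cannot follow GROUP BY

Fix: Place WHERE between FROM and GROUP BY

Corrected query:
SELECT dept, AVG(salary) FROM employees WHERE salary > 126854 GROUP BY dept

Result:
dept      | AVG(salary)  
----------+--------------
Finance   | 154376.333333
Marketing | 148366       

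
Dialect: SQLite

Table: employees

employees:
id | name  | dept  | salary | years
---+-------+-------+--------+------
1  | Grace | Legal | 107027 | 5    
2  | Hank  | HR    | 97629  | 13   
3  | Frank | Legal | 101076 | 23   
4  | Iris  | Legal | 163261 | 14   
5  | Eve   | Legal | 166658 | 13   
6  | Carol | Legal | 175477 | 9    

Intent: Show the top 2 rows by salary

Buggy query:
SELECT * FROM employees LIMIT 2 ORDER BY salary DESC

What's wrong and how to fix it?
Bug: LIMIT must come after ORDER BY

Fix: Swap the clauses: ORDER BY first, then LIMIT

Corrected query:
SELECT * FROM employees ORDER BY salary DESC LIMIT 2

Result:
id | name  | dept  | salary | years
---+-------+-------+--------+------
6  | Carol | Legal | 175477 | 9    
5  | Eve   | Legal | 166658 | 13   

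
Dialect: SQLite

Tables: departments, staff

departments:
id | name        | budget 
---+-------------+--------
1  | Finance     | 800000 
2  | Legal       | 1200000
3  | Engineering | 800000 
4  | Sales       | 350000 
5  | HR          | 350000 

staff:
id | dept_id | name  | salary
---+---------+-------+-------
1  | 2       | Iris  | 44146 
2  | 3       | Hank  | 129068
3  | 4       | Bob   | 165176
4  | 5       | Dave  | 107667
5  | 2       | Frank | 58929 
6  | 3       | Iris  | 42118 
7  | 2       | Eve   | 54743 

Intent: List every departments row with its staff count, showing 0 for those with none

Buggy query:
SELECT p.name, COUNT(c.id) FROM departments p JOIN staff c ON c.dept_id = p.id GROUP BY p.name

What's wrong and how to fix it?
Bug: An inner join excludes parents with zero children

Fix: Switch to LEFT JOIN to retain unmatched parent rows

Corrected query:
SELECT p.name, COUNT(c.id) FROM departments p LEFT JOIN staff c ON c.dept_id = p.id GROUP BY p.name

Result:
name        | COUNT(c.id)
------------+------------
Engineering | 2          
Finance     | 0          
HR          | 1          
Legal       | 3          
Sales       | 1          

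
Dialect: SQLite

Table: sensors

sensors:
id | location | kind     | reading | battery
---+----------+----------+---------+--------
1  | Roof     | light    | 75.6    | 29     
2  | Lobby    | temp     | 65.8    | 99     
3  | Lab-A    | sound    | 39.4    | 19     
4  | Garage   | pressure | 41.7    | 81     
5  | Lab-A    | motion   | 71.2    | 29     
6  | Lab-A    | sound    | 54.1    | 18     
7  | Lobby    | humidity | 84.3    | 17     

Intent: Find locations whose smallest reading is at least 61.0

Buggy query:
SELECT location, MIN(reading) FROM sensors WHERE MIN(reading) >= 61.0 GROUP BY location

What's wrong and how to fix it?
Bug: Aggregates like MIN are computed per group after WHERE runs

Fix: Use HAVING for the per-group MIN condition

Corrected query:
SELECT location, MIN(reading) FROM sensors GROUP BY location HAVING MIN(reading) >= 61.0

Result:
location | MIN(reading)
---------+-------------
Lobby    | 65.8        
Roof     | 75.6        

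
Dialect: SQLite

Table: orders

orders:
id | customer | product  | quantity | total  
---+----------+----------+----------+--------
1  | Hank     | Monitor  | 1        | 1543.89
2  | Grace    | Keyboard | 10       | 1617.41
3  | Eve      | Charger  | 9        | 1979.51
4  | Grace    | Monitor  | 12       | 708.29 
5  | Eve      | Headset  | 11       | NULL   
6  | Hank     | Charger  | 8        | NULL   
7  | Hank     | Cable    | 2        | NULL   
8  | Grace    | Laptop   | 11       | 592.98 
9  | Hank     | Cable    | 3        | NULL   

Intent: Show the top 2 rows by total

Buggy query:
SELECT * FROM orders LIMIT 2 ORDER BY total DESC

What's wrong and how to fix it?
Bug: ORDER BY cannot follow LIMIT; LIMIT is the final clause

Fix: Swap the clauses: ORDER BY first, then LIMIT

Corrected query:
SELECT * FROM orders ORDER BY total DESC LIMIT 2

Result:
id | customer | product  | quantity | total  
---+----------+----------+----------+--------
3  | Eve      | Charger  | 9        | 1979.51
2  | Grace    | Keyboard | 10       | 1617.41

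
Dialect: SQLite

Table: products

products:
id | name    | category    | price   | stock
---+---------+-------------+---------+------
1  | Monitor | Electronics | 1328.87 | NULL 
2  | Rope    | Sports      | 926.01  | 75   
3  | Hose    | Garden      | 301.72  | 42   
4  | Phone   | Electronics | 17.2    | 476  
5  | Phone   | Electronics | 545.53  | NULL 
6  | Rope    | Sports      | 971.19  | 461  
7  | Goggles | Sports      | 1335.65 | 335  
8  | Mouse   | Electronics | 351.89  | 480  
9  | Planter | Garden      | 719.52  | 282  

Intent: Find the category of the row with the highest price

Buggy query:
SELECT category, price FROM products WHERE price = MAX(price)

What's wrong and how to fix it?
Bug: MAX(price) is an aggregate and cannot be used directly in WHERE

Fix: Use a subquery: WHERE price = (SELECT MAX(price) FROM products)

Corrected query:
SELECT category, price FROM products WHERE price = (SELECT MAX(price) FROM products)

Result:
category | price  
---------+--------
Sports   | 1335.65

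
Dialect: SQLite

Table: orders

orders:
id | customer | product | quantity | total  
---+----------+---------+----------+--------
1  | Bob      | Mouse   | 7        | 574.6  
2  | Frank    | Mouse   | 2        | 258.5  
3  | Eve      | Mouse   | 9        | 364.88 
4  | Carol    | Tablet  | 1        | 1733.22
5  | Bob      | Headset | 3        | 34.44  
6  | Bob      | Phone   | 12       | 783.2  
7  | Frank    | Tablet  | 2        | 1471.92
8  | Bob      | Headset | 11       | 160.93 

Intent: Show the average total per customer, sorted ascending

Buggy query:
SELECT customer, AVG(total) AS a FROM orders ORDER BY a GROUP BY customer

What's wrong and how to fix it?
Bug: GROUP BY must precede ORDER BY

Fix: Reorder: SELECT … FROM … GROUP BY … ORDER BY …

Corrected query:
SELECT customer, AVG(total) AS a FROM orders GROUP BY customer ORDER BY a

Result:
customer | a       
---------+---------
Eve      | 364.88  
Bob      | 388.2925
Frank    | 865.21  
Carol    | 1733.22 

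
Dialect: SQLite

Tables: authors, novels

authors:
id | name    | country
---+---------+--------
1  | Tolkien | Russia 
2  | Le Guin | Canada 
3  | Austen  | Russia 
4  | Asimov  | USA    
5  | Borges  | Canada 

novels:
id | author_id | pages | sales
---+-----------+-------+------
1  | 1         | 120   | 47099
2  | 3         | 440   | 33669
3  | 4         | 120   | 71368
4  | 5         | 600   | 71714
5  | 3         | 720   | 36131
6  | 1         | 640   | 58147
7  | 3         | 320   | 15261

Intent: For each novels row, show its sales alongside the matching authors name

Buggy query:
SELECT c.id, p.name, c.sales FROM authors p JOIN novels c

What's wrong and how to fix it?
Bug: JOIN with no ON clause produces a cartesian product; every novels row pairs with every authors row

Fix: Specify the join condition linking the foreign key to the parent id

Corrected query:
SELECT c.id, p.name, c.sales FROM authors p JOIN novels c ON c.author_id = p.id

Result:
id | name    | sales
---+---------+------
1  | Tolkien | 47099
2  | Austen  | 33669
3  | Asimov  | 71368
4  | Borges  | 71714
5  | Austen  | 36131
6  | Tolkien | 58147
7  | Austen  | 15261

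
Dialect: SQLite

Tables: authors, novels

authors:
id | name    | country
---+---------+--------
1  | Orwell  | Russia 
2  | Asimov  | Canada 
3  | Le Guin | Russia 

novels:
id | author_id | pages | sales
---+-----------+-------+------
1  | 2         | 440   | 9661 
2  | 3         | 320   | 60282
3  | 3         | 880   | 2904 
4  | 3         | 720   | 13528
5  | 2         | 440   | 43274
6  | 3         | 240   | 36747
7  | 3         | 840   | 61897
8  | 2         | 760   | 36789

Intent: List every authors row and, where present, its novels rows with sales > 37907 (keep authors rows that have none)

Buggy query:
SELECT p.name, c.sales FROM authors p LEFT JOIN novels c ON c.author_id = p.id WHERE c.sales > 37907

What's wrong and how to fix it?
Bug: A WHERE condition on the right-hand table after LEFT JOIN drops unmatched parents

Fix: Put 'c.sales > 37907' in the JOIN's ON clause instead of WHERE

Corrected query:
SELECT p.name, c.sales FROM authors p LEFT JOIN novels c ON c.author_id = p.id AND c.sales > 37907

Result:
name    | sales
--------+------
Orwell  | NULL 
Asimov  | 43274
Le Guin | 60282
Le Guin | 61897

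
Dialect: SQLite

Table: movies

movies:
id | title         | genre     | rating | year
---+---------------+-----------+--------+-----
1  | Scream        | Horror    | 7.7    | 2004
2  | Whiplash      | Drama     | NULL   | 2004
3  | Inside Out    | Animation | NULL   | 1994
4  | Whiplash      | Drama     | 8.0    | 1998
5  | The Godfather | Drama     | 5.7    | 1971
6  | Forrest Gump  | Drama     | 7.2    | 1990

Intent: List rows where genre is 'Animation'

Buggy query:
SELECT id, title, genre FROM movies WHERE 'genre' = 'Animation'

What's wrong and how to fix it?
Bug: 'genre' in single quotes is a string literal, not the column; the comparison is literal-vs-literal and never true

Fix: Reference the column as genre without single quotes

Corrected query:
SELECT id, title, genre FROM movies WHERE genre = 'Animation'

Result:
id | title      | genre    
---+------------+----------
3  | Inside Out | Animation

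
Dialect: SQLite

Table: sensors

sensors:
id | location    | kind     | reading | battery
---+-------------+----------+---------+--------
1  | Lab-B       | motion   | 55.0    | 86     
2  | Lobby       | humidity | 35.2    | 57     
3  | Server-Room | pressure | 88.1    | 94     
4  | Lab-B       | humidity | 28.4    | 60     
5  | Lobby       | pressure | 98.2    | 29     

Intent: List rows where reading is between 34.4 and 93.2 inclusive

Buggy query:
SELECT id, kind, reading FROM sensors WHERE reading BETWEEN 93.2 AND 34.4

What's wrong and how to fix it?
Bug: BETWEEN expects the lower bound first; with 93.2 AND 34.4 the range is empty

Fix: Swap the bounds so the smaller value comes first

Corrected query:
SELECT id, kind, reading FROM sensors WHERE reading BETWEEN 34.4 AND 93.2

Result:
id | kind     | reading
---+----------+--------
1  | motion   | 55     
2  | humidity | 35.2   
3  | pressure | 88.1   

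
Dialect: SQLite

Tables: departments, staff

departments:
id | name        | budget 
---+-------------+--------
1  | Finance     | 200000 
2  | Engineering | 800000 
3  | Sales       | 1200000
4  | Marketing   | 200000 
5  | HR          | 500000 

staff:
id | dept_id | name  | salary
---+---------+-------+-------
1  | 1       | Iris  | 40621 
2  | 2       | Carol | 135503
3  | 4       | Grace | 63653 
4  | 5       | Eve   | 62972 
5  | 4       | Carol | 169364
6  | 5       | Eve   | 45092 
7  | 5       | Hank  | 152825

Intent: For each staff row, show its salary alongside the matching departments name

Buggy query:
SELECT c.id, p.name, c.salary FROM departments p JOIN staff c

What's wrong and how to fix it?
Bug: Missing join condition: each staff row is matched to all departments rows instead of just its own

Fix: Add ON c.dept_id = p.id to the JOIN

Corrected query:
SELECT c.id, p.name, c.salary FROM departments p JOIN staff c ON c.dept_id = p.id

Result:
id | name        | salary
---+-------------+-------
1  | Finance     | 40621 
2  | Engineering | 135503
3  | Marketing   | 63653 
4  | HR          | 62972 
5  | Marketing   | 169364
6  | HR          | 45092 
7  | HR          | 152825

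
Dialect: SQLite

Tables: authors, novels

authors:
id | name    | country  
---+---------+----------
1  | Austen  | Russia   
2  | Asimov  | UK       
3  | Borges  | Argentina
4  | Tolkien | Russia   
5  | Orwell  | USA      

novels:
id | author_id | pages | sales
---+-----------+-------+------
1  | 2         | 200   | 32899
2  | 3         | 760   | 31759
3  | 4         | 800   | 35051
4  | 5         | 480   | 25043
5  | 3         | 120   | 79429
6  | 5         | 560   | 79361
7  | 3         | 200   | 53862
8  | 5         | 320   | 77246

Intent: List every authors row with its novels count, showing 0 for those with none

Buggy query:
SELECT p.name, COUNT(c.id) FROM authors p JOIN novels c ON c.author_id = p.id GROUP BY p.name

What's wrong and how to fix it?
Bug: INNER JOIN drops authors rows that have no matching novels rows

Fix: Use LEFT JOIN so parents without children still appear (COUNT(c.id) gives 0)

Corrected query:
SELECT p.name, COUNT(c.id) FROM authors p LEFT JOIN novels c ON c.author_id = p.id GROUP BY p.name

Result:
name    | COUNT(c.id)
--------+------------
Asimov  | 1          
Austen  | 0          
Borges  | 3          
Orwell  | 3          
Tolkien | 1          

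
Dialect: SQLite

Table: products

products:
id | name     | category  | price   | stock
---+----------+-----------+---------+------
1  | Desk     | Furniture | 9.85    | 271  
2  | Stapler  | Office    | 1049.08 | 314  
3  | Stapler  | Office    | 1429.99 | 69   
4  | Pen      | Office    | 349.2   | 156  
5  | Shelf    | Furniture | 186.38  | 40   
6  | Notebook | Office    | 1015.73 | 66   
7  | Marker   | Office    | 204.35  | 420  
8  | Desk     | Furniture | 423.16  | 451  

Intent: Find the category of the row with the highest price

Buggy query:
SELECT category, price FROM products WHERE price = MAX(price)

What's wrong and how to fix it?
Bug: WHERE is evaluated per row; an aggregate over the whole table isn't defined there

Fix: Use a subquery: WHERE price = (SELECT MAX(price) FROM products)

Corrected query:
SELECT category, price FROM products WHERE price = (SELECT MAX(price) FROM products)

Result:
category | price  
---------+--------
Office   | 1429.99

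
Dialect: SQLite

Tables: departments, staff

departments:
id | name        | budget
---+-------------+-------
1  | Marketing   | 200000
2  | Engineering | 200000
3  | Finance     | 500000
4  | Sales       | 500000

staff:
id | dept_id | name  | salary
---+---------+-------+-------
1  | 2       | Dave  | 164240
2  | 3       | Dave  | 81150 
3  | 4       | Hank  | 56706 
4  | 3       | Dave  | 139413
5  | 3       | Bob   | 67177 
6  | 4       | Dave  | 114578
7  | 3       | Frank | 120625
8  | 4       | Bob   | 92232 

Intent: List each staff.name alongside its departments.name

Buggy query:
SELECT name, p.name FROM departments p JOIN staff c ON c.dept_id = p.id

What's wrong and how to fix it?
Bug: 'name' exists in both joined tables, so the database can't tell which one is meant

Fix: Prefix ambiguous columns with the table alias

Corrected query:
SELECT c.name, p.name FROM departments p JOIN staff c ON c.dept_id = p.id

Result:
name  | name       
------+------------
Dave  | Engineering
Dave  | Finance    
Hank  | Sales      
Dave  | Finance    
Bob   | Finance    
Dave  | Sales      
Frank | Finance    
Bob   | Sales      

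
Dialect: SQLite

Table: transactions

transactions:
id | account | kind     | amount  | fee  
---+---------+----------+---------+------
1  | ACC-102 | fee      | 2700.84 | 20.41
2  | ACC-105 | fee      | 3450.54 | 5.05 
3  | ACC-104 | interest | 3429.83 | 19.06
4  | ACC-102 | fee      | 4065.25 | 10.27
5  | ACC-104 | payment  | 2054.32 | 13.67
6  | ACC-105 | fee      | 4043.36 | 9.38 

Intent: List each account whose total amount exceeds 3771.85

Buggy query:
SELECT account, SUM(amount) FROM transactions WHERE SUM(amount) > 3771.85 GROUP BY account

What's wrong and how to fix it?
Bug: SUM(amount) is an aggregate, but WHERE filters rows before aggregation

Fix: Use HAVING (which filters groups after aggregation) instead of WHERE

Corrected query:
SELECT account, SUM(amount) FROM transactions GROUP BY account HAVING SUM(amount) > 3771.85

Result:
account | SUM(amount)
--------+------------
ACC-102 | 6766.09    
ACC-104 | 5484.15    
ACC-105 | 7493.9     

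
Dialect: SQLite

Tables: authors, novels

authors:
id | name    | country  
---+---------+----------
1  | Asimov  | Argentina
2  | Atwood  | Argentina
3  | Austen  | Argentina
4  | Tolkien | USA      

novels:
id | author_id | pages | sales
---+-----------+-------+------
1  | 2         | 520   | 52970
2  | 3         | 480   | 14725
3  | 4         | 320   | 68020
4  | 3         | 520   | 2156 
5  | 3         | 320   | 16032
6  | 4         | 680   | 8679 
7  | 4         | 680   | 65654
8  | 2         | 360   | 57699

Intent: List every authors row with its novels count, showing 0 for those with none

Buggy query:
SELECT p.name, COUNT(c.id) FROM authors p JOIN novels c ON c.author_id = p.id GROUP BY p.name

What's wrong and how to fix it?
Bug: INNER JOIN drops authors rows that have no matching novels rows

Fix: Switch to LEFT JOIN to retain unmatched parent rows

Corrected query:
SELECT p.name, COUNT(c.id) FROM authors p LEFT JOIN novels c ON c.author_id = p.id GROUP BY p.name

Result:
name    | COUNT(c.id)
--------+------------
Asimov  | 0          
Atwood  | 2          
Austen  | 3          
Tolkien | 3          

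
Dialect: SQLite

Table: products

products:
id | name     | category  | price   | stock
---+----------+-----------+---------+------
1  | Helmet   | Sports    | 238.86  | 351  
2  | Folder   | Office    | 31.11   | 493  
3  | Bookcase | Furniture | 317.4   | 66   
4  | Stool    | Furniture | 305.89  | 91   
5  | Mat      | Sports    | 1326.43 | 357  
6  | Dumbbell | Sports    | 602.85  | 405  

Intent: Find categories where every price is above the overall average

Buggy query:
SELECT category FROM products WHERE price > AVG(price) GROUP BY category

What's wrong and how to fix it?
Bug: AVG() is an aggregate; it can't sit directly in WHERE

Fix: Use a subquery for AVG and a HAVING MIN(...) filter so the condition holds for every row in the group

Corrected query:
SELECT category FROM products GROUP BY category HAVING MIN(price) > (SELECT AVG(price) FROM products)

Result:
(no rows)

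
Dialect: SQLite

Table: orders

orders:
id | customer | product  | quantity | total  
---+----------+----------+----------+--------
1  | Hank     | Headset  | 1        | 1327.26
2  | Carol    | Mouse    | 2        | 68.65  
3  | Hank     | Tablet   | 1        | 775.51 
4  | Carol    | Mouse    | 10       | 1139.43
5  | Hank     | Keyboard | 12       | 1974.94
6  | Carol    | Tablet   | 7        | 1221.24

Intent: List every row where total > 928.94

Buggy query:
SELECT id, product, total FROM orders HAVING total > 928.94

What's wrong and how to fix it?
Bug: This is a non-aggregate query (no GROUP BY, no aggregates), so in SQLite the HAVING clause is invalid here; a row-level condition belongs in WHERE

Fix: Replace HAVING with WHERE since the condition applies to individual rows

Corrected query:
SELECT id, product, total FROM orders WHERE total > 928.94

Result:
id | product  | total  
---+----------+--------
1  | Headset  | 1327.26
4  | Mouse    | 1139.43
5  | Keyboard | 1974.94
6  | Tablet   | 1221.24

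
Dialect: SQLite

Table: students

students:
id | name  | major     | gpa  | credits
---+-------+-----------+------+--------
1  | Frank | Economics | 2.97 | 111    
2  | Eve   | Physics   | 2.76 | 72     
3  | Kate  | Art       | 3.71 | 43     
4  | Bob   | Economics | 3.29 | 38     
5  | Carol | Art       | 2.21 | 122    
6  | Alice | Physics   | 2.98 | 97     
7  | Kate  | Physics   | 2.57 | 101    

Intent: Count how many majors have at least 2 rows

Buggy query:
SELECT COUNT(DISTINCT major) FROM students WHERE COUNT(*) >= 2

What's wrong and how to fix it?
Bug: COUNT(*) cannot appear in WHERE; the per-group count doesn't exist yet

Fix: Group first with HAVING COUNT(*) >= 2, then COUNT the resulting groups

Corrected query:
SELECT COUNT(*) FROM (SELECT major FROM students GROUP BY major HAVING COUNT(*) >= 2)

Result:
COUNT(*)
--------
3       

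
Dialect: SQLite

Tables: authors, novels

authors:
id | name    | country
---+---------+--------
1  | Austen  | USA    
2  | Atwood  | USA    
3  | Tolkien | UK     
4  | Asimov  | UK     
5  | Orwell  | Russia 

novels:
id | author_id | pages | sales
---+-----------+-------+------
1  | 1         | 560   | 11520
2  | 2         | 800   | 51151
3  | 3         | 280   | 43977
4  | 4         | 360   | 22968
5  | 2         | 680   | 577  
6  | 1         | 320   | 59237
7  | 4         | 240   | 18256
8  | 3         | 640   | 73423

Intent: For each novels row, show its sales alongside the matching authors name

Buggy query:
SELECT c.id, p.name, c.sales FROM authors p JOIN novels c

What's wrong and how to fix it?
Bug: JOIN with no ON clause produces a cartesian product; every novels row pairs with every authors row

Fix: Add ON c.author_id = p.id to the JOIN

Corrected query:
SELECT c.id, p.name, c.sales FROM authors p JOIN novels c ON c.author_id = p.id

Result:
id | name    | sales
---+---------+------
1  | Austen  | 11520
2  | Atwood  | 51151
3  | Tolkien | 43977
4  | Asimov  | 22968
5  | Atwood  | 577  
6  | Austen  | 59237
7  | Asimov  | 18256
8  | Tolkien | 73423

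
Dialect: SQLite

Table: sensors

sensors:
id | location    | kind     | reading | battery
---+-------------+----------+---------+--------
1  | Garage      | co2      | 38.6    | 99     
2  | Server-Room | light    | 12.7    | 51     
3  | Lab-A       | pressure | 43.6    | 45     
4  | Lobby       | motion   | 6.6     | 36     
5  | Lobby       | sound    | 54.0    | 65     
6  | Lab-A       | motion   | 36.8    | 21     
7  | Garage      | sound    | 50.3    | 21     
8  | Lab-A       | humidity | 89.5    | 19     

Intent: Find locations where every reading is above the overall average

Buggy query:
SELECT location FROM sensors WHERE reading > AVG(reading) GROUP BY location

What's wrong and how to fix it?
Bug: WHERE evaluates per row before aggregation, so AVG() is unavailable

Fix: Use a subquery for AVG and a HAVING MIN(...) filter so the condition holds for every row in the group

Corrected query:
SELECT location FROM sensors GROUP BY location HAVING MIN(reading) > (SELECT AVG(reading) FROM sensors)

Result:
(no rows)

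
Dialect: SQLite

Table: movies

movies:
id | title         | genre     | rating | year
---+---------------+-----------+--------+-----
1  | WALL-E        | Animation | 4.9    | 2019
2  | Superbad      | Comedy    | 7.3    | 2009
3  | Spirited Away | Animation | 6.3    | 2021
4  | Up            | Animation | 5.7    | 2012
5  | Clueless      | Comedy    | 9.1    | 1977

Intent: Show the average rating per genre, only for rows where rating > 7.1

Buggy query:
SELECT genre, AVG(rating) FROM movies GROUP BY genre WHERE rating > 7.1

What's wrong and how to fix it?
Bug: Row-level WHERE must come before GROUP BY in the clause order

Fix: Place WHERE between FROM and GROUP BY

Corrected query:
SELECT genre, AVG(rating) FROM movies WHERE rating > 7.1 GROUP BY genre

Result:
genre  | AVG(rating)
-------+------------
Comedy | 8.2        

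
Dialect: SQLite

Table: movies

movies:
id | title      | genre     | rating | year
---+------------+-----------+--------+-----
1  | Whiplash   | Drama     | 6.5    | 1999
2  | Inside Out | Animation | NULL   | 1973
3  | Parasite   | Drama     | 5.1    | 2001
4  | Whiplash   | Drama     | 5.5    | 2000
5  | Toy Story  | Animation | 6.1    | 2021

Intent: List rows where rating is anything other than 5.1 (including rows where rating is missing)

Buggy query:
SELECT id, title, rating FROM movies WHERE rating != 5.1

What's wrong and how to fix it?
Bug: Inequality against NULL is unknown, not true; rows with NULL are dropped

Fix: Add an explicit OR rating IS NULL to include the missing-value rows

Corrected query:
SELECT id, title, rating FROM movies WHERE rating != 5.1 OR rating IS NULL

Result:
id | title      | rating
---+------------+-------
1  | Whiplash   | 6.5   
2  | Inside Out | NULL  
4  | Whiplash   | 5.5   
5  | Toy Story  | 6.1   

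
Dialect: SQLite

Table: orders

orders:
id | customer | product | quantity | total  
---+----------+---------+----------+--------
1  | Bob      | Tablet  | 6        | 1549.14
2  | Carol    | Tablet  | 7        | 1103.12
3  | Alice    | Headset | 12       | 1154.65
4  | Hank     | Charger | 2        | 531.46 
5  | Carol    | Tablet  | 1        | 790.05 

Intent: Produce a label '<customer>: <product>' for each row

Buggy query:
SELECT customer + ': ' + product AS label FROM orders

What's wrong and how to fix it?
Bug: '+' is numeric addition; on text columns SQLite converts them to 0 instead of concatenating

Fix: Use the || operator for string concatenation

Corrected query:
SELECT customer || ': ' || product AS label FROM orders

Result:
label         
--------------
Bob: Tablet   
Carol: Tablet 
Alice: Headset
Hank: Charger 
Carol: Tablet 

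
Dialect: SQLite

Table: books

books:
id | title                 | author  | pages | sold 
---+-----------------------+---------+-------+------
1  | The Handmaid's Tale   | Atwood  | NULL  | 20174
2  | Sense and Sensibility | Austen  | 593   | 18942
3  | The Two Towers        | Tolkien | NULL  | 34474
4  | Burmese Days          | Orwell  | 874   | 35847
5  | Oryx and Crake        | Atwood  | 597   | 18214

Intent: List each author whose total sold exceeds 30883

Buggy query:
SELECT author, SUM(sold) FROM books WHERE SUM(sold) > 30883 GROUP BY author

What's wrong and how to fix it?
Bug: WHERE runs before GROUP BY, so aggregates aren't available there

Fix: Move the aggregate condition to a HAVING clause

Corrected query:
SELECT author, SUM(sold) FROM books GROUP BY author HAVING SUM(sold) > 30883

Result:
author  | SUM(sold)
--------+----------
Atwood  | 38388    
Orwell  | 35847    
Tolkien | 34474    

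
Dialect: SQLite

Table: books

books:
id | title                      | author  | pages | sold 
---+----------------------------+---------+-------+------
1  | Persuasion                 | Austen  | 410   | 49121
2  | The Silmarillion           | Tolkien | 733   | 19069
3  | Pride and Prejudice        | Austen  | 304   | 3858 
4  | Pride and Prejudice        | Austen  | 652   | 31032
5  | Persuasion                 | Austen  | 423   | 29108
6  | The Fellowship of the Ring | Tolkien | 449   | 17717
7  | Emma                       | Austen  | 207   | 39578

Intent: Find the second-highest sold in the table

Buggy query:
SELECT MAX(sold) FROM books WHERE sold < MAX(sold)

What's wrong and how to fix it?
Bug: MAX(sold) on the right of the comparison is an aggregate-in-WHERE error

Fix: Compute the overall MAX in a subquery, then take MAX of rows below it

Corrected query:
SELECT MAX(sold) FROM books WHERE sold < (SELECT MAX(sold) FROM books)

Result:
MAX(sold)
---------
39578    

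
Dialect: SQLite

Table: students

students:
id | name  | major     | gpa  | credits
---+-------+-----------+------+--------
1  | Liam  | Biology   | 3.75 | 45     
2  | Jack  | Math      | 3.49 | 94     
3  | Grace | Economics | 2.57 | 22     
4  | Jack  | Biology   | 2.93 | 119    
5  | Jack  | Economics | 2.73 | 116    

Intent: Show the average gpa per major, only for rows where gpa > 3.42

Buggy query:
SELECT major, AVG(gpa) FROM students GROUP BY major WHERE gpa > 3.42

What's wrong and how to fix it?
Bug: WHERE cannot follow GROUP BY

Fix: Place WHERE between FROM and GROUP BY

Corrected query:
SELECT major, AVG(gpa) FROM students WHERE gpa > 3.42 GROUP BY major

Result:
major   | AVG(gpa)
--------+---------
Biology | 3.75    
Math    | 3.49    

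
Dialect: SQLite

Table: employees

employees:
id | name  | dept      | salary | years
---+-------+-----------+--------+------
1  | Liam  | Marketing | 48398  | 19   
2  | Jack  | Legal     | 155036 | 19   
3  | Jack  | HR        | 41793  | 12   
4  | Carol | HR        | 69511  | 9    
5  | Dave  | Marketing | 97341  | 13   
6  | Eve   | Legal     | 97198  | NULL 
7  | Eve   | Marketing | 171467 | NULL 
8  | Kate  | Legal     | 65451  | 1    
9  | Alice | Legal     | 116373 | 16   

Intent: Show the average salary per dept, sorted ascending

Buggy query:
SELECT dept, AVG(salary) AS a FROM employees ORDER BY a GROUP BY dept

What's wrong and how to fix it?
Bug: GROUP BY must precede ORDER BY

Fix: Move ORDER BY to the end, after GROUP BY

Corrected query:
SELECT dept, AVG(salary) AS a FROM employees GROUP BY dept ORDER BY a

Result:
dept      | a            
----------+--------------
HR        | 55652        
Marketing | 105735.333333
Legal     | 108514.5     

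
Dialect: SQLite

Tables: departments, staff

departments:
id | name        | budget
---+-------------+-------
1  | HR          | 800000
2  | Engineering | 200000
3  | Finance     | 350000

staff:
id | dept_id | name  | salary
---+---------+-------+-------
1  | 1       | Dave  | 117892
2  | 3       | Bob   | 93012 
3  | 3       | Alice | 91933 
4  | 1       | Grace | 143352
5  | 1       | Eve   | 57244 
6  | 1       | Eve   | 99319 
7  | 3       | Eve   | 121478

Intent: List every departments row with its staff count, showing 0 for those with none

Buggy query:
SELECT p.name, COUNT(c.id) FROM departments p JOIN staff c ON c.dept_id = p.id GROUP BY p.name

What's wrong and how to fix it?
Bug: INNER JOIN drops departments rows that have no matching staff rows

Fix: Switch to LEFT JOIN to retain unmatched parent rows

Corrected query:
SELECT p.name, COUNT(c.id) FROM departments p LEFT JOIN staff c ON c.dept_id = p.id GROUP BY p.name

Result:
name        | COUNT(c.id)
------------+------------
Engineering | 0          
Finance     | 3          
HR          | 4          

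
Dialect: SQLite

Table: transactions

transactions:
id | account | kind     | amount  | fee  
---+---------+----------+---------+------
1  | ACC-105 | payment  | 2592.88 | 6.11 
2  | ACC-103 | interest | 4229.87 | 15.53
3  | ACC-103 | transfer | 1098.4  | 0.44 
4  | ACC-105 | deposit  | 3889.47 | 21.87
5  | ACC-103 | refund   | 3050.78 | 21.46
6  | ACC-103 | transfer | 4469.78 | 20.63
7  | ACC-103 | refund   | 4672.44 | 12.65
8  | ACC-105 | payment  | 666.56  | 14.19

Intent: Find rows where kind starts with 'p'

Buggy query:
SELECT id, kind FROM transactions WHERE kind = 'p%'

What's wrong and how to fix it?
Bug: '=' compares the literal string including the % character; pattern matching needs LIKE

Fix: Use LIKE for wildcard pattern matching

Corrected query:
SELECT id, kind FROM transactions WHERE kind LIKE 'p%'

Result:
id | kind   
---+--------
1  | payment
8  | payment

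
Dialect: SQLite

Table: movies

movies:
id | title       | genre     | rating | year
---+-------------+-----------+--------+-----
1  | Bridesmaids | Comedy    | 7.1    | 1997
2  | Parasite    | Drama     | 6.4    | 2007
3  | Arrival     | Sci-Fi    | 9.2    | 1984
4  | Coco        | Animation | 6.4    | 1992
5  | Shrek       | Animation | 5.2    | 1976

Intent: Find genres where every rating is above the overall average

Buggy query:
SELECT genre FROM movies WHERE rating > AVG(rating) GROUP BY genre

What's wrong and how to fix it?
Bug: AVG() is an aggregate; it can't sit directly in WHERE

Fix: Use a subquery for AVG and a HAVING MIN(...) filter so the condition holds for every row in the group

Corrected query:
SELECT genre FROM movies GROUP BY genre HAVING MIN(rating) > (SELECT AVG(rating) FROM movies)

Result:
genre 
------
Comedy
Sci-Fi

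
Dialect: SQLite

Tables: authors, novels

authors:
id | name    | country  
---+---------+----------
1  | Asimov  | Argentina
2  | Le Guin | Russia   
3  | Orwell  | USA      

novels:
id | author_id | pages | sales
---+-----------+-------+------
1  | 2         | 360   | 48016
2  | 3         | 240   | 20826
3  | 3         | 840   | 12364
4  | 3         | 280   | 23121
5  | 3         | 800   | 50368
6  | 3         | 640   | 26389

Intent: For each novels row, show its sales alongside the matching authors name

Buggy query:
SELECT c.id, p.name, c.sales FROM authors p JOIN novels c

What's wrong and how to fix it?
Bug: Missing join condition: each novels row is matched to all authors rows instead of just its own

Fix: Add ON c.author_id = p.id to the JOIN

Corrected query:
SELECT c.id, p.name, c.sales FROM authors p JOIN novels c ON c.author_id = p.id

Result:
id | name    | sales
---+---------+------
1  | Le Guin | 48016
2  | Orwell  | 20826
3  | Orwell  | 12364
4  | Orwell  | 23121
5  | Orwell  | 50368
6  | Orwell  | 26389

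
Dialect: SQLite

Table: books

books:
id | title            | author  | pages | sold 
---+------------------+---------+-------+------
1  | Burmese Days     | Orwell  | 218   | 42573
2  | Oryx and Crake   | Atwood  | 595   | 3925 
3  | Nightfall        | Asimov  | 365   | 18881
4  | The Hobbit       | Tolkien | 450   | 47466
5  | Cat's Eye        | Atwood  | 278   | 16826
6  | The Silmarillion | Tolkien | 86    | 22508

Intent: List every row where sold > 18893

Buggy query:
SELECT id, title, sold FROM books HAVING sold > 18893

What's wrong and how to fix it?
Bug: This is a non-aggregate query (no GROUP BY, no aggregates), so in SQLite the HAVING clause is invalid here; a row-level condition belongs in WHERE

Fix: Use WHERE for row-level filtering

Corrected query:
SELECT id, title, sold FROM books WHERE sold > 18893

Result:
id | title            | sold 
---+------------------+------
1  | Burmese Days     | 42573
4  | The Hobbit       | 47466
6  | The Silmarillion | 22508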